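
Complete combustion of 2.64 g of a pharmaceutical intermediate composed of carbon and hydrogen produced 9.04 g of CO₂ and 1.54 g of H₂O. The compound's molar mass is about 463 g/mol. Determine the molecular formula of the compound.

mol C = 9.04 g CO₂ ÷ 44.009 g/mol = 0.2054 mol
mol H = 2 × 1.54 g H₂O ÷ 18.015 g/mol = 0.1710 mol
Divide by the smallest (0.1710 mol): C 1.201, H 1.000
Multiplying each by 5 gives whole numbers: C 6.01, H 5.00
Empirical formula: C6H5
Empirical-formula mass = 77.11 g/mol; 463 ÷ 77.11 ≈ 6, so the molecular formula is C36H30.

C36H30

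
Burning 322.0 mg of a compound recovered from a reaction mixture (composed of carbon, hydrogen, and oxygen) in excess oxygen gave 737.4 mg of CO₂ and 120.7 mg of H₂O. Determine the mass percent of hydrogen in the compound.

4.19%

mol C = 0.7374 g CO₂ ÷ 44.009 g/mol = 0.016756 mol
mol H = 2 × 0.1207 g H₂O ÷ 18.015 g/mol = 0.013400 mol
mass O = 0.3220 − (0.20125 + 0.013507) = 0.10724 g → mol O = 0.10724 ÷ 15.999 = 0.0067030 mol
mass % H = 0.013507 g ÷ 0.3220 g × 100%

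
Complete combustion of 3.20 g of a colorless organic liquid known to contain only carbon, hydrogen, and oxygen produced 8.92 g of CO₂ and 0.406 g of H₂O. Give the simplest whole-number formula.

C9H2O2

mol C = 8.92 g CO₂ ÷ 44.009 g/mol = 0.2027 mol
mol H = 2 × 0.406 g H₂O ÷ 18.015 g/mol = 0.04507 mol
mass O = 3.20 − (2.434 + 0.04543) = 0.7201 g → mol O = 0.7201 ÷ 15.999 = 0.04501 mol
Divide by the smallest (0.04501 mol): C 4.503, H 1.001, O 1.000
Multiplying each by 2 gives whole numbers: C 9.01, H 2.00, O 2.00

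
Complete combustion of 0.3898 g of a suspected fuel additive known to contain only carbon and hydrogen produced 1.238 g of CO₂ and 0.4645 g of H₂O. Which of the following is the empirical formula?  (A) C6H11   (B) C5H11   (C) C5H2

mol C = 1.238 g CO₂ ÷ 44.009 g/mol = 0.028131 mol
mol H = 2 × 0.4645 g H₂O ÷ 18.015 g/mol = 0.051568 mol
Divide by the smallest (0.028131 mol): C 1.000, H 1.833
Multiplying each by 6 gives whole numbers: C 6.00, H 11.00

(A) C6H11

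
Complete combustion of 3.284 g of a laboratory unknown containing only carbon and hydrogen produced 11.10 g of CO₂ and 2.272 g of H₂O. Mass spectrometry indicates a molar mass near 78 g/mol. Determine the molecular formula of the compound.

C6H6

mol C = 11.10 g CO₂ ÷ 44.009 g/mol = 0.25222 mol
mol H = 2 × 2.272 g H₂O ÷ 18.015 g/mol = 0.25223 mol
Divide by the smallest (0.25222 mol): C 1.000, H 1.000
Empirical formula: CH
Empirical-formula mass = 13.02 g/mol; 78 ÷ 13.02 ≈ 6, so the molecular formula is C6H6.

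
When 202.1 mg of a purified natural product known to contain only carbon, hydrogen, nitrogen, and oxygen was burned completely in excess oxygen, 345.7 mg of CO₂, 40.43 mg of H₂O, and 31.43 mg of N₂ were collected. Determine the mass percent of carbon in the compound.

mol C = 0.3457 g CO₂ ÷ 44.009 g/mol = 0.0078552 mol
mol H = 2 × 0.04043 g H₂O ÷ 18.015 g/mol = 0.0044885 mol
mol N = 2 × 0.03143 g N₂ ÷ 28.014 g/mol = 0.0022439 mol
mass O = 0.2021 − (0.094349 + 0.0045244 + 0.031430) = 0.071797 g → mol O = 0.071797 ÷ 15.999 = 0.0044876 mol
mass % C = 0.094349 g ÷ 0.2021 g × 100%

46.68%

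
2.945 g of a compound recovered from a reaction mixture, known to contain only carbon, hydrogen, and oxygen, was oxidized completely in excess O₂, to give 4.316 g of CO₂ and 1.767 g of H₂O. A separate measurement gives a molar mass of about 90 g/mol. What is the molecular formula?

C3H6O3

mol C = 4.316 g CO₂ ÷ 44.009 g/mol = 0.098071 mol
mol H = 2 × 1.767 g H₂O ÷ 18.015 g/mol = 0.19617 mol
mass O = 2.945 − (1.1779 + 0.19774) = 1.5693 g → mol O = 1.5693 ÷ 15.999 = 0.098089 mol
Divide by the smallest (0.098071 mol): C 1.000, H 2.000, O 1.000
Empirical formula: CH2O
Empirical-formula mass = 30.03 g/mol; 90 ÷ 30.03 ≈ 3, so the molecular formula is C3H6O3.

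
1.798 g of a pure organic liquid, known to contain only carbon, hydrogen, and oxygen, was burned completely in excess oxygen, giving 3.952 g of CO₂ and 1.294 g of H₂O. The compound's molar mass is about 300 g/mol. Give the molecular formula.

mol C = 3.952 g CO₂ ÷ 44.009 g/mol = 0.089800 mol
mol H = 2 × 1.294 g H₂O ÷ 18.015 g/mol = 0.14366 mol
mass O = 1.798 − (1.0786 + 0.14481) = 0.57461 g → mol O = 0.57461 ÷ 15.999 = 0.035915 mol
Divide by the smallest (0.035915 mol): C 2.500, H 4.000, O 1.000
Multiplying each by 2 gives whole numbers: C 5.00, H 8.00, O 2.00
Empirical formula: C5H8O2
Empirical-formula mass = 100.12 g/mol; 300 ÷ 100.12 ≈ 3, so the molecular formula is C15H24O6.

C15H24O6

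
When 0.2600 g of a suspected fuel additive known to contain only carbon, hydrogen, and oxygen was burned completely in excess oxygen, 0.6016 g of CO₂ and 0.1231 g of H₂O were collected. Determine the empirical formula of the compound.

C8H8O3

mol C = 0.6016 g CO₂ ÷ 44.009 g/mol = 0.013670 mol
mol H = 2 × 0.1231 g H₂O ÷ 18.015 g/mol = 0.013666 mol
mass O = 0.2600 − (0.16419 + 0.013776) = 0.082035 g → mol O = 0.082035 ÷ 15.999 = 0.0051275 mol
Divide by the smallest (0.0051275 mol): C 2.666, H 2.665, O 1.000
Multiplying each by 3 gives whole numbers: C 8.00, H 8.00, O 3.00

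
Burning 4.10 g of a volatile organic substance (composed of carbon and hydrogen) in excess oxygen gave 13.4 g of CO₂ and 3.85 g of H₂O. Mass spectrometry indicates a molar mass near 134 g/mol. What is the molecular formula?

mol C = 13.4 g CO₂ ÷ 44.009 g/mol = 0.3045 mol
mol H = 2 × 3.85 g H₂O ÷ 18.015 g/mol = 0.4274 mol
Divide by the smallest (0.3045 mol): C 1.000, H 1.404
Multiplying each by 5 gives whole numbers: C 5.00, H 7.02
Empirical formula: C5H7
Empirical-formula mass = 67.11 g/mol; 134 ÷ 67.11 ≈ 2, so the molecular formula is C10H14.

C10H14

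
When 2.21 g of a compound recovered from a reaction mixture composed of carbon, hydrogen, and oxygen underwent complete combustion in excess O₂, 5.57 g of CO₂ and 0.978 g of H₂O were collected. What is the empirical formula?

mol C = 5.57 g CO₂ ÷ 44.009 g/mol = 0.1266 mol
mol H = 2 × 0.978 g H₂O ÷ 18.015 g/mol = 0.1086 mol
mass O = 2.21 − (1.520 + 0.1094) = 0.5804 g → mol O = 0.5804 ÷ 15.999 = 0.03628 mol
Divide by the smallest (0.03628 mol): C 3.489, H 2.993, O 1.000
Multiplying each by 2 gives whole numbers: C 6.98, H 5.99, O 2.00

C7H6O2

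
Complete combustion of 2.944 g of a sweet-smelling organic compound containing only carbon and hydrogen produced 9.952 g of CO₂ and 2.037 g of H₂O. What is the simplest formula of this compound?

mol C = 9.952 g CO₂ ÷ 44.009 g/mol = 0.22614 mol
mol H = 2 × 2.037 g H₂O ÷ 18.015 g/mol = 0.22614 mol
Divide by the smallest (0.22614 mol): C 1.000, H 1.000

CH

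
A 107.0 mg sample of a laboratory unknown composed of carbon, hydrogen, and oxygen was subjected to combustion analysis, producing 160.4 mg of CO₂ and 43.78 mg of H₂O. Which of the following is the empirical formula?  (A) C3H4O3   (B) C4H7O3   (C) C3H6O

mol C = 0.1604 g CO₂ ÷ 44.009 g/mol = 0.0036447 mol
mol H = 2 × 0.04378 g H₂O ÷ 18.015 g/mol = 0.0048604 mol
mass O = 0.1070 − (0.043777 + 0.0048993) = 0.058324 g → mol O = 0.058324 ÷ 15.999 = 0.0036455 mol
Divide by the smallest (0.0036447 mol): C 1.000, H 1.334, O 1.000
Multiplying each by 3 gives whole numbers: C 3.00, H 4.00, O 3.00

(A) C3H4O3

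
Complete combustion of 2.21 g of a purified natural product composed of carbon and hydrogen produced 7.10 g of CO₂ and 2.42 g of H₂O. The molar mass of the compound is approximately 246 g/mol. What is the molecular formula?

mol C = 7.10 g CO₂ ÷ 44.009 g/mol = 0.1613 mol
mol H = 2 × 2.42 g H₂O ÷ 18.015 g/mol = 0.2687 mol
Divide by the smallest (0.1613 mol): C 1.000, H 1.665
Multiplying each by 3 gives whole numbers: C 3.00, H 5.00
Empirical formula: C3H5
Empirical-formula mass = 41.07 g/mol; 246 ÷ 41.07 ≈ 6, so the molecular formula is C18H30.

C18H30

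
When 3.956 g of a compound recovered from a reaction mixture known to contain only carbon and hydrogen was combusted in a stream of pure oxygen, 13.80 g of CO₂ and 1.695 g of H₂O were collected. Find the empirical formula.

mol C = 13.80 g CO₂ ÷ 44.009 g/mol = 0.31357 mol
mol H = 2 × 1.695 g H₂O ÷ 18.015 g/mol = 0.18818 mol
Divide by the smallest (0.18818 mol): C 1.666, H 1.000
Multiplying each by 3 gives whole numbers: C 5.00, H 3.00

C5H3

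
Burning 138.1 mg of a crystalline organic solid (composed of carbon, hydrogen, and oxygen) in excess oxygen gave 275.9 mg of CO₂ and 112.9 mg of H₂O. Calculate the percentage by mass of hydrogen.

9.15%

mol C = 0.2759 g CO₂ ÷ 44.009 g/mol = 0.0062692 mol
mol H = 2 × 0.1129 g H₂O ÷ 18.015 g/mol = 0.012534 mol
mass O = 0.1381 − (0.075299 + 0.012634) = 0.050167 g → mol O = 0.050167 ÷ 15.999 = 0.0031356 mol
mass % H = 0.012634 g ÷ 0.1381 g × 100%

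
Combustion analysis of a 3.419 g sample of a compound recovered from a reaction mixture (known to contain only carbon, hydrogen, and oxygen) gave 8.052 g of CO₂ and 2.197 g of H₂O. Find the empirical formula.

C3H4O

mol C = 8.052 g CO₂ ÷ 44.009 g/mol = 0.18296 mol
mol H = 2 × 2.197 g H₂O ÷ 18.015 g/mol = 0.24391 mol
mass O = 3.419 − (2.1976 + 0.24586) = 0.97558 g → mol O = 0.97558 ÷ 15.999 = 0.060977 mol
Divide by the smallest (0.060977 mol): C 3.000, H 4.000, O 1.000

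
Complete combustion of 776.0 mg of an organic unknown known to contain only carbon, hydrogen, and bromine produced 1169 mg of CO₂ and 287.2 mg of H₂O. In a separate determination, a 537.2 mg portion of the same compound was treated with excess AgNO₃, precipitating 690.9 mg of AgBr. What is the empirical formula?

C5H6Br

mol C = 1.169 g CO₂ ÷ 44.009 g/mol = 0.026563 mol
mol H = 2 × 0.2872 g H₂O ÷ 18.015 g/mol = 0.031885 mol
From the AgBr data: mol Br per gram of compound = (0.6909 ÷ 187.772) ÷ 0.5372 = 0.0068493 mol/g, so in the 0.7760 g combustion sample mol Br = 0.0053151 mol
Divide by the smallest (0.0053151 mol): C 4.998, H 5.999, Br 1.000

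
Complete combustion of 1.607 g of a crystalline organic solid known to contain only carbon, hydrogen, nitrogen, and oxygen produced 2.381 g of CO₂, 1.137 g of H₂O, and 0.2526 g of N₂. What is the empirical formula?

C3H7NO2

mol C = 2.381 g CO₂ ÷ 44.009 g/mol = 0.054103 mol
mol H = 2 × 1.137 g H₂O ÷ 18.015 g/mol = 0.12623 mol
mol N = 2 × 0.2526 g N₂ ÷ 28.014 g/mol = 0.018034 mol
mass O = 1.607 − (0.64983 + 0.12724 + 0.25260) = 0.57734 g → mol O = 0.57734 ÷ 15.999 = 0.036086 mol
Divide by the smallest (0.018034 mol): C 3.000, H 7.000, N 1.000, O 2.001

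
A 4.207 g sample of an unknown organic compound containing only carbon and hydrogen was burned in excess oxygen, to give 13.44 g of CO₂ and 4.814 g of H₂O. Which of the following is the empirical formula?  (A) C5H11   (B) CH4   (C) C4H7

(C) C4H7

mol C = 13.44 g CO₂ ÷ 44.009 g/mol = 0.30539 mol
mol H = 2 × 4.814 g H₂O ÷ 18.015 g/mol = 0.53444 mol
Divide by the smallest (0.30539 mol): C 1.000, H 1.750
Multiplying each by 4 gives whole numbers: C 4.00, H 7.00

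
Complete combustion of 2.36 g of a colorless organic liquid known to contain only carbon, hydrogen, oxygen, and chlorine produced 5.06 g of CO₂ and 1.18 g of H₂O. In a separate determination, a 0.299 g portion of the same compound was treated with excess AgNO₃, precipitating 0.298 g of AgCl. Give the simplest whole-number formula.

mol C = 5.06 g CO₂ ÷ 44.009 g/mol = 0.1150 mol
mol H = 2 × 1.18 g H₂O ÷ 18.015 g/mol = 0.1310 mol
From the AgCl data: mol Cl per gram of compound = (0.298 ÷ 143.318) ÷ 0.299 = 0.006954 mol/g, so in the 2.36 g combustion sample mol Cl = 0.01641 mol
mass O = 2.36 − (1.381 + 0.1320 + 0.5818) = 0.2652 g → mol O = 0.2652 ÷ 15.999 = 0.01657 mol
Divide by the smallest (0.01641 mol): C 7.006, H 7.982, Cl 1.000, O 1.010

C7H8ClO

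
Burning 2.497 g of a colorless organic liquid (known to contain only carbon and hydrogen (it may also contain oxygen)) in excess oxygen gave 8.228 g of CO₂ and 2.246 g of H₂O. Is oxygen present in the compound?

no

mol C = 8.228 g CO₂ ÷ 44.009 g/mol = 0.18696 mol
mol H = 2 × 2.246 g H₂O ÷ 18.015 g/mol = 0.24935 mol
C and H together account for 2.4969 g — essentially the entire 2.497 g sample — so the compound contains no oxygen.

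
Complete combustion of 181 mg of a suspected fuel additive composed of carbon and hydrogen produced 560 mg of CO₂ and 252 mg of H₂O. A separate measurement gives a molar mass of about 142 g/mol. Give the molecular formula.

C10H22

mol C = 0.560 g CO₂ ÷ 44.009 g/mol = 0.01272 mol
mol H = 2 × 0.252 g H₂O ÷ 18.015 g/mol = 0.02798 mol
Divide by the smallest (0.01272 mol): C 1.000, H 2.199
Multiplying each by 5 gives whole numbers: C 5.00, H 10.99
Empirical formula: C5H11
Empirical-formula mass = 71.14 g/mol; 142 ÷ 71.14 ≈ 2, so the molecular formula is C10H22.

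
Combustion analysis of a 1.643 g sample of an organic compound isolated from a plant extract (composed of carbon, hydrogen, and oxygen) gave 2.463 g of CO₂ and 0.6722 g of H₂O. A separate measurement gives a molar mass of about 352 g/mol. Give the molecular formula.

mol C = 2.463 g CO₂ ÷ 44.009 g/mol = 0.055966 mol
mol H = 2 × 0.6722 g H₂O ÷ 18.015 g/mol = 0.074627 mol
mass O = 1.643 − (0.67221 + 0.075224) = 0.89557 g → mol O = 0.89557 ÷ 15.999 = 0.055977 mol
Divide by the smallest (0.055966 mol): C 1.000, H 1.333, O 1.000
Multiplying each by 3 gives whole numbers: C 3.00, H 4.00, O 3.00
Empirical formula: C3H4O3
Empirical-formula mass = 88.06 g/mol; 352 ÷ 88.06 ≈ 4, so the molecular formula is C12H16O12.

C12H16O12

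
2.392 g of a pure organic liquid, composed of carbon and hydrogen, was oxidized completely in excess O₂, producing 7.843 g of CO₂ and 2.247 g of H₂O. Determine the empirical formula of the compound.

mol C = 7.843 g CO₂ ÷ 44.009 g/mol = 0.17821 mol
mol H = 2 × 2.247 g H₂O ÷ 18.015 g/mol = 0.24946 mol
Divide by the smallest (0.17821 mol): C 1.000, H 1.400
Multiplying each by 5 gives whole numbers: C 5.00, H 7.00

C5H7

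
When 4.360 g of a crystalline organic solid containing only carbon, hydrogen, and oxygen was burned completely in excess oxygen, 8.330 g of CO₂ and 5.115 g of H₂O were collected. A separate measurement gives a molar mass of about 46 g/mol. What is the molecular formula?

C2H6O

mol C = 8.330 g CO₂ ÷ 44.009 g/mol = 0.18928 mol
mol H = 2 × 5.115 g H₂O ÷ 18.015 g/mol = 0.56786 mol
mass O = 4.360 − (2.2734 + 0.57240) = 1.5142 g → mol O = 1.5142 ÷ 15.999 = 0.094641 mol
Divide by the smallest (0.094641 mol): C 2.000, H 6.000, O 1.000
Empirical formula: C2H6O
Empirical-formula mass = 46.07 g/mol; 46 ÷ 46.07 ≈ 1, so the molecular formula is C2H6O.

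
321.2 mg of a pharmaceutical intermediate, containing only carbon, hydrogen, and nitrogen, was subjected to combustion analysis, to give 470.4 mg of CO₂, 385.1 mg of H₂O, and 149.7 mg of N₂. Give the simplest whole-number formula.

mol C = 0.4704 g CO₂ ÷ 44.009 g/mol = 0.010689 mol
mol H = 2 × 0.3851 g H₂O ÷ 18.015 g/mol = 0.042753 mol
mol N = 2 × 0.1497 g N₂ ÷ 28.014 g/mol = 0.010688 mol
Divide by the smallest (0.010688 mol): C 1.000, H 4.000, N 1.000

CH4N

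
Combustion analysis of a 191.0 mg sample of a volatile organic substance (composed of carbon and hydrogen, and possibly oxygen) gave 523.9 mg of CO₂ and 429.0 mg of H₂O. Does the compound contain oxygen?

no

mol C = 0.5239 g CO₂ ÷ 44.009 g/mol = 0.011904 mol
mol H = 2 × 0.4290 g H₂O ÷ 18.015 g/mol = 0.047627 mol
C and H together account for 0.19099 g — essentially the entire 0.1910 g sample — so the compound contains no oxygen.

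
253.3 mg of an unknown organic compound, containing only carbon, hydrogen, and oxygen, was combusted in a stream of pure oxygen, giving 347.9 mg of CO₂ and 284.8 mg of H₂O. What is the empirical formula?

CH4O

mol C = 0.3479 g CO₂ ÷ 44.009 g/mol = 0.0079052 mol
mol H = 2 × 0.2848 g H₂O ÷ 18.015 g/mol = 0.031618 mol
mass O = 0.2533 − (0.094949 + 0.031871) = 0.12648 g → mol O = 0.12648 ÷ 15.999 = 0.0079055 mol
Divide by the smallest (0.0079052 mol): C 1.000, H 4.000, O 1.000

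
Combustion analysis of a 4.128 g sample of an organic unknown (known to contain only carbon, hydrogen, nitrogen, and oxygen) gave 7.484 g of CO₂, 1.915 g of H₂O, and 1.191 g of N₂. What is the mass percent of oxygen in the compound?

16.48%

mol C = 7.484 g CO₂ ÷ 44.009 g/mol = 0.17006 mol
mol H = 2 × 1.915 g H₂O ÷ 18.015 g/mol = 0.21260 mol
mol N = 2 × 1.191 g N₂ ÷ 28.014 g/mol = 0.085029 mol
mass O = 4.128 − (2.0425 + 0.21430 + 1.1910) = 0.68015 g → mol O = 0.68015 ÷ 15.999 = 0.042512 mol
mass % O = 0.68015 g ÷ 4.128 g × 100%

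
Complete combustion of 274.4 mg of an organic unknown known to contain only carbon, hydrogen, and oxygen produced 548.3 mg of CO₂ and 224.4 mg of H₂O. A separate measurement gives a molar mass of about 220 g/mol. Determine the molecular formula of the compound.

mol C = 0.5483 g CO₂ ÷ 44.009 g/mol = 0.012459 mol
mol H = 2 × 0.2244 g H₂O ÷ 18.015 g/mol = 0.024913 mol
mass O = 0.2744 − (0.14964 + 0.025112) = 0.099645 g → mol O = 0.099645 ÷ 15.999 = 0.0062282 mol
Divide by the smallest (0.0062282 mol): C 2.000, H 4.000, O 1.000
Empirical formula: C2H4O
Empirical-formula mass = 44.05 g/mol; 220 ÷ 44.05 ≈ 5, so the molecular formula is C10H20O5.

C10H20O5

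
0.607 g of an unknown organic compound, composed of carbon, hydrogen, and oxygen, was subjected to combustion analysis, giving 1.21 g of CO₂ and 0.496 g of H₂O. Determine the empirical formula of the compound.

C2H4O

mol C = 1.21 g CO₂ ÷ 44.009 g/mol = 0.02749 mol
mol H = 2 × 0.496 g H₂O ÷ 18.015 g/mol = 0.05507 mol
mass O = 0.607 − (0.3302 + 0.05551) = 0.2213 g → mol O = 0.2213 ÷ 15.999 = 0.01383 mol
Divide by the smallest (0.01383 mol): C 1.988, H 3.982, O 1.000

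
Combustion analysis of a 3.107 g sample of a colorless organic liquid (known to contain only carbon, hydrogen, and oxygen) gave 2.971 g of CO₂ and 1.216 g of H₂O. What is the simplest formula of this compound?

CH2O2

mol C = 2.971 g CO₂ ÷ 44.009 g/mol = 0.067509 mol
mol H = 2 × 1.216 g H₂O ÷ 18.015 g/mol = 0.13500 mol
mass O = 3.107 − (0.81085 + 0.13608) = 2.1601 g → mol O = 2.1601 ÷ 15.999 = 0.13501 mol
Divide by the smallest (0.067509 mol): C 1.000, H 2.000, O 2.000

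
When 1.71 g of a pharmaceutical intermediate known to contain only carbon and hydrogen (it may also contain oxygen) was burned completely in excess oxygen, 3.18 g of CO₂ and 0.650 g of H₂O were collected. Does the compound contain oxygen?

mol C = 3.18 g CO₂ ÷ 44.009 g/mol = 0.07226 mol
mol H = 2 × 0.650 g H₂O ÷ 18.015 g/mol = 0.07216 mol
C and H account for only 0.9406 g of the 1.71 g sample; the remaining 0.7694 g must be oxygen.

yes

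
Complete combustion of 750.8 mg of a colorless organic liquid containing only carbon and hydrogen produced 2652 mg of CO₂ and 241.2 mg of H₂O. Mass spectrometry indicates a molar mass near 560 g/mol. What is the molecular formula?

C45H20

mol C = 2.652 g CO₂ ÷ 44.009 g/mol = 0.060260 mol
mol H = 2 × 0.2412 g H₂O ÷ 18.015 g/mol = 0.026778 mol
Divide by the smallest (0.026778 mol): C 2.250, H 1.000
Multiplying each by 4 gives whole numbers: C 9.00, H 4.00
Empirical formula: C9H4
Empirical-formula mass = 112.13 g/mol; 560 ÷ 112.13 ≈ 5, so the molecular formula is C45H20.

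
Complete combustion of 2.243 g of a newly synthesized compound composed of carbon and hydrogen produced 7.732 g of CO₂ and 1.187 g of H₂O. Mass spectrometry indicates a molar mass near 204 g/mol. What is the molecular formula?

C16H12

mol C = 7.732 g CO₂ ÷ 44.009 g/mol = 0.17569 mol
mol H = 2 × 1.187 g H₂O ÷ 18.015 g/mol = 0.13178 mol
Divide by the smallest (0.13178 mol): C 1.333, H 1.000
Multiplying each by 3 gives whole numbers: C 4.00, H 3.00
Empirical formula: C4H3
Empirical-formula mass = 51.07 g/mol; 204 ÷ 51.07 ≈ 4, so the molecular formula is C16H12.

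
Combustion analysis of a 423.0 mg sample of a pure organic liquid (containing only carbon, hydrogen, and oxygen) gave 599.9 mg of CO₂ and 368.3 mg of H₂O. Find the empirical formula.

CH3O

mol C = 0.5999 g CO₂ ÷ 44.009 g/mol = 0.013631 mol
mol H = 2 × 0.3683 g H₂O ÷ 18.015 g/mol = 0.040888 mol
mass O = 0.4230 − (0.16373 + 0.041215) = 0.21806 g → mol O = 0.21806 ÷ 15.999 = 0.013630 mol
Divide by the smallest (0.013630 mol): C 1.000, H 3.000, O 1.000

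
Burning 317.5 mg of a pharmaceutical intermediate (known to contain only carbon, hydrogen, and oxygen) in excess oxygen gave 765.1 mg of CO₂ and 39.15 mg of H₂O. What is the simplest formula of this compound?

mol C = 0.7651 g CO₂ ÷ 44.009 g/mol = 0.017385 mol
mol H = 2 × 0.03915 g H₂O ÷ 18.015 g/mol = 0.0043464 mol
mass O = 0.3175 − (0.20881 + 0.0043811) = 0.10431 g → mol O = 0.10431 ÷ 15.999 = 0.0065196 mol
Divide by the smallest (0.0043464 mol): C 4.000, H 1.000, O 1.500
Multiplying each by 2 gives whole numbers: C 8.00, H 2.00, O 3.00

C8H2O3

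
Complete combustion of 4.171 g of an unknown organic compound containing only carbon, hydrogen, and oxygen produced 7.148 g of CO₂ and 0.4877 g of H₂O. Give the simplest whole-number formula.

C6H2O5

mol C = 7.148 g CO₂ ÷ 44.009 g/mol = 0.16242 mol
mol H = 2 × 0.4877 g H₂O ÷ 18.015 g/mol = 0.054144 mol
mass O = 4.171 − (1.9508 + 0.054577) = 2.1656 g → mol O = 2.1656 ÷ 15.999 = 0.13536 mol
Divide by the smallest (0.054144 mol): C 3.000, H 1.000, O 2.500
Multiplying each by 2 gives whole numbers: C 6.00, H 2.00, O 5.00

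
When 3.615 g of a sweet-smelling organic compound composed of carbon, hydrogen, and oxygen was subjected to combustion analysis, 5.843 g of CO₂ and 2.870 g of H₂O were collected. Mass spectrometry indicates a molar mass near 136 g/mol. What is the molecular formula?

C5H12O4

mol C = 5.843 g CO₂ ÷ 44.009 g/mol = 0.13277 mol
mol H = 2 × 2.870 g H₂O ÷ 18.015 g/mol = 0.31862 mol
mass O = 3.615 − (1.5947 + 0.32117) = 1.6991 g → mol O = 1.6991 ÷ 15.999 = 0.10620 mol
Divide by the smallest (0.10620 mol): C 1.250, H 3.000, O 1.000
Multiplying each by 4 gives whole numbers: C 5.00, H 12.00, O 4.00
Empirical formula: C5H12O4
Empirical-formula mass = 136.15 g/mol; 136 ÷ 136.15 ≈ 1, so the molecular formula is C5H12O4.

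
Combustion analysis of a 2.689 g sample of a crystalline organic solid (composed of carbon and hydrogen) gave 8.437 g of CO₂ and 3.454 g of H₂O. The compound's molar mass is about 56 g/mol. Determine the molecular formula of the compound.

mol C = 8.437 g CO₂ ÷ 44.009 g/mol = 0.19171 mol
mol H = 2 × 3.454 g H₂O ÷ 18.015 g/mol = 0.38346 mol
Divide by the smallest (0.19171 mol): C 1.000, H 2.000
Empirical formula: CH2
Empirical-formula mass = 14.03 g/mol; 56 ÷ 14.03 ≈ 4, so the molecular formula is C4H8.

C4H8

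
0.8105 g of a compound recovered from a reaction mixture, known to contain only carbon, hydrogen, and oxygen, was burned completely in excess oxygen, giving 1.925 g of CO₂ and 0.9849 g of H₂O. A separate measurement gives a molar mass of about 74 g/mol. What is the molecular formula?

C4H10O

mol C = 1.925 g CO₂ ÷ 44.009 g/mol = 0.043741 mol
mol H = 2 × 0.9849 g H₂O ÷ 18.015 g/mol = 0.10934 mol
mass O = 0.8105 − (0.52537 + 0.11022) = 0.17491 g → mol O = 0.17491 ÷ 15.999 = 0.010933 mol
Divide by the smallest (0.010933 mol): C 4.001, H 10.002, O 1.000
Empirical formula: C4H10O
Empirical-formula mass = 74.12 g/mol; 74 ÷ 74.12 ≈ 1, so the molecular formula is C4H10O.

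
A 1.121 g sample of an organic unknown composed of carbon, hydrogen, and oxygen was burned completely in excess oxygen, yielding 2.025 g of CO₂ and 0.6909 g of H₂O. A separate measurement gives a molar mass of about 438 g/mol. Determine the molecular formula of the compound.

mol C = 2.025 g CO₂ ÷ 44.009 g/mol = 0.046013 mol
mol H = 2 × 0.6909 g H₂O ÷ 18.015 g/mol = 0.076703 mol
mass O = 1.121 − (0.55267 + 0.077316) = 0.49102 g → mol O = 0.49102 ÷ 15.999 = 0.030691 mol
Divide by the smallest (0.030691 mol): C 1.499, H 2.499, O 1.000
Multiplying each by 2 gives whole numbers: C 3.00, H 5.00, O 2.00
Empirical formula: C3H5O2
Empirical-formula mass = 73.07 g/mol; 438 ÷ 73.07 ≈ 6, so the molecular formula is C18H30O12.

C18H30O12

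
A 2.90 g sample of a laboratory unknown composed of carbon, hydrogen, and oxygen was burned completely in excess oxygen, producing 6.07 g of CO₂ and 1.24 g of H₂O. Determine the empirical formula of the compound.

mol C = 6.07 g CO₂ ÷ 44.009 g/mol = 0.1379 mol
mol H = 2 × 1.24 g H₂O ÷ 18.015 g/mol = 0.1377 mol
mass O = 2.90 − (1.657 + 0.1388) = 1.105 g → mol O = 1.105 ÷ 15.999 = 0.06904 mol
Divide by the smallest (0.06904 mol): C 1.998, H 1.994, O 1.000

C2H2O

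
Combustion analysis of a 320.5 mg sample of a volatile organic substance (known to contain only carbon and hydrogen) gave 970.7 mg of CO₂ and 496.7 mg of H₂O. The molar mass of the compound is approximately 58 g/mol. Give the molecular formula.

C4H10

mol C = 0.9707 g CO₂ ÷ 44.009 g/mol = 0.022057 mol
mol H = 2 × 0.4967 g H₂O ÷ 18.015 g/mol = 0.055143 mol
Divide by the smallest (0.022057 mol): C 1.000, H 2.500
Multiplying each by 2 gives whole numbers: C 2.00, H 5.00
Empirical formula: C2H5
Empirical-formula mass = 29.06 g/mol; 58 ÷ 29.06 ≈ 2, so the molecular formula is C4H10.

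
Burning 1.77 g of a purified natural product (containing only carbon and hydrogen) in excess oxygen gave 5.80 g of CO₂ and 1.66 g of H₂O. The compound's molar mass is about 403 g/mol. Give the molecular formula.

C30H42

mol C = 5.80 g CO₂ ÷ 44.009 g/mol = 0.1318 mol
mol H = 2 × 1.66 g H₂O ÷ 18.015 g/mol = 0.1843 mol
Divide by the smallest (0.1318 mol): C 1.000, H 1.398
Multiplying each by 5 gives whole numbers: C 5.00, H 6.99
Empirical formula: C5H7
Empirical-formula mass = 67.11 g/mol; 403 ÷ 67.11 ≈ 6, so the molecular formula is C30H42.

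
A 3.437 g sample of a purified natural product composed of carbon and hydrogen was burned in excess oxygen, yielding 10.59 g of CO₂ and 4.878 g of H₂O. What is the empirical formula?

mol C = 10.59 g CO₂ ÷ 44.009 g/mol = 0.24063 mol
mol H = 2 × 4.878 g H₂O ÷ 18.015 g/mol = 0.54155 mol
Divide by the smallest (0.24063 mol): C 1.000, H 2.251
Multiplying each by 4 gives whole numbers: C 4.00, H 9.00

C4H9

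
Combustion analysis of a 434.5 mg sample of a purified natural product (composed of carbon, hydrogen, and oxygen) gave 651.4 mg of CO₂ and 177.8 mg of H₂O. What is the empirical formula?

C3H4O3

mol C = 0.6514 g CO₂ ÷ 44.009 g/mol = 0.014802 mol
mol H = 2 × 0.1778 g H₂O ÷ 18.015 g/mol = 0.019739 mol
mass O = 0.4345 − (0.17778 + 0.019897) = 0.23682 g → mol O = 0.23682 ÷ 15.999 = 0.014802 mol
Divide by the smallest (0.014802 mol): C 1.000, H 1.334, O 1.000
Multiplying each by 3 gives whole numbers: C 3.00, H 4.00, O 3.00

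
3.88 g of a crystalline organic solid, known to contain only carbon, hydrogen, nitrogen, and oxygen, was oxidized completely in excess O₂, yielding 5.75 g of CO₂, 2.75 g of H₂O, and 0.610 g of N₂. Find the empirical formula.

C3H7NO2

mol C = 5.75 g CO₂ ÷ 44.009 g/mol = 0.1307 mol
mol H = 2 × 2.75 g H₂O ÷ 18.015 g/mol = 0.3053 mol
mol N = 2 × 0.610 g N₂ ÷ 28.014 g/mol = 0.04355 mol
mass O = 3.88 − (1.569 + 0.3077 + 0.6100) = 1.393 g → mol O = 1.393 ÷ 15.999 = 0.08707 mol
Divide by the smallest (0.04355 mol): C 3.000, H 7.010, N 1.000, O 1.999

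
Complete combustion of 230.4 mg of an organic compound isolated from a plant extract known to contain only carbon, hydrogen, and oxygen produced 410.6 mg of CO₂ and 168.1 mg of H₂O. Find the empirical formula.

C3H6O2

mol C = 0.4106 g CO₂ ÷ 44.009 g/mol = 0.0093299 mol
mol H = 2 × 0.1681 g H₂O ÷ 18.015 g/mol = 0.018662 mol
mass O = 0.2304 − (0.11206 + 0.018812) = 0.099527 g → mol O = 0.099527 ÷ 15.999 = 0.0062208 mol
Divide by the smallest (0.0062208 mol): C 1.500, H 3.000, O 1.000
Multiplying each by 2 gives whole numbers: C 3.00, H 6.00, O 2.00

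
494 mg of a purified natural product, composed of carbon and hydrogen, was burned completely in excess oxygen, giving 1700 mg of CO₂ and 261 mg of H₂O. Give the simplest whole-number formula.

mol C = 1.70 g CO₂ ÷ 44.009 g/mol = 0.03863 mol
mol H = 2 × 0.261 g H₂O ÷ 18.015 g/mol = 0.02898 mol
Divide by the smallest (0.02898 mol): C 1.333, H 1.000
Multiplying each by 3 gives whole numbers: C 4.00, H 3.00

C4H3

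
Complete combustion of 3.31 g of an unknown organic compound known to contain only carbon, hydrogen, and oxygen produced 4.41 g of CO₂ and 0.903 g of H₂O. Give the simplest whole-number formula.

mol C = 4.41 g CO₂ ÷ 44.009 g/mol = 0.1002 mol
mol H = 2 × 0.903 g H₂O ÷ 18.015 g/mol = 0.1002 mol
mass O = 3.31 − (1.204 + 0.1011) = 2.005 g → mol O = 2.005 ÷ 15.999 = 0.1253 mol
Divide by the smallest (0.1002 mol): C 1.000, H 1.000, O 1.251
Multiplying each by 4 gives whole numbers: C 4.00, H 4.00, O 5.00

C4H4O5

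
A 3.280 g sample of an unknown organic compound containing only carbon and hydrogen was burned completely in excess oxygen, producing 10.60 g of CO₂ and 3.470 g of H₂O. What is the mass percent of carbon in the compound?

88.20%

mol C = 10.60 g CO₂ ÷ 44.009 g/mol = 0.24086 mol
mol H = 2 × 3.470 g H₂O ÷ 18.015 g/mol = 0.38523 mol
mass % C = 2.8930 g ÷ 3.280 g × 100%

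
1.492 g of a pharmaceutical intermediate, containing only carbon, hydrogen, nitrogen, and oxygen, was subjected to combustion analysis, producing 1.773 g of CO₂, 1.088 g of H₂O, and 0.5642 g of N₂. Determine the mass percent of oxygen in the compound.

21.59%

mol C = 1.773 g CO₂ ÷ 44.009 g/mol = 0.040287 mol
mol H = 2 × 1.088 g H₂O ÷ 18.015 g/mol = 0.12079 mol
mol N = 2 × 0.5642 g N₂ ÷ 28.014 g/mol = 0.040280 mol
mass O = 1.492 − (0.48389 + 0.12175 + 0.56420) = 0.32216 g → mol O = 0.32216 ÷ 15.999 = 0.020136 mol
mass % O = 0.32216 g ÷ 1.492 g × 100%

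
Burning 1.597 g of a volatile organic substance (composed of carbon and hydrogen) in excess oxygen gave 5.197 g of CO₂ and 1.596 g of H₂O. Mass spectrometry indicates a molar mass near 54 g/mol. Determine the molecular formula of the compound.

C4H6

mol C = 5.197 g CO₂ ÷ 44.009 g/mol = 0.11809 mol
mol H = 2 × 1.596 g H₂O ÷ 18.015 g/mol = 0.17719 mol
Divide by the smallest (0.11809 mol): C 1.000, H 1.500
Multiplying each by 2 gives whole numbers: C 2.00, H 3.00
Empirical formula: C2H3
Empirical-formula mass = 27.05 g/mol; 54 ÷ 27.05 ≈ 2, so the molecular formula is C4H6.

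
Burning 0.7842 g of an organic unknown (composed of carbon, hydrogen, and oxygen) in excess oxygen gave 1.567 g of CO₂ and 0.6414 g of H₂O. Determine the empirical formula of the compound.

mol C = 1.567 g CO₂ ÷ 44.009 g/mol = 0.035606 mol
mol H = 2 × 0.6414 g H₂O ÷ 18.015 g/mol = 0.071207 mol
mass O = 0.7842 − (0.42767 + 0.071777) = 0.28476 g → mol O = 0.28476 ÷ 15.999 = 0.017798 mol
Divide by the smallest (0.017798 mol): C 2.001, H 4.001, O 1.000

C2H4O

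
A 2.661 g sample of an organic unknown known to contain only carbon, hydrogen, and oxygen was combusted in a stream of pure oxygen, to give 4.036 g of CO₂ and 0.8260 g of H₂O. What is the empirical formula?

CHO

mol C = 4.036 g CO₂ ÷ 44.009 g/mol = 0.091709 mol
mol H = 2 × 0.8260 g H₂O ÷ 18.015 g/mol = 0.091701 mol
mass O = 2.661 − (1.1015 + 0.092435) = 1.4671 g → mol O = 1.4671 ÷ 15.999 = 0.091697 mol
Divide by the smallest (0.091697 mol): C 1.000, H 1.000, O 1.000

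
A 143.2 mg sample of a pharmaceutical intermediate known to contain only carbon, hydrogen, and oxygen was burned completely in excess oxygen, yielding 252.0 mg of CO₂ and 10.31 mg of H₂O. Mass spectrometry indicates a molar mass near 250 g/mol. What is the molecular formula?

C10H2O8

mol C = 0.2520 g CO₂ ÷ 44.009 g/mol = 0.0057261 mol
mol H = 2 × 0.01031 g H₂O ÷ 18.015 g/mol = 0.0011446 mol
mass O = 0.1432 − (0.068776 + 0.0011538) = 0.073270 g → mol O = 0.073270 ÷ 15.999 = 0.0045797 mol
Divide by the smallest (0.0011446 mol): C 5.003, H 1.000, O 4.001
Empirical formula: C5HO4
Empirical-formula mass = 125.06 g/mol; 250 ÷ 125.06 ≈ 2, so the molecular formula is C10H2O8.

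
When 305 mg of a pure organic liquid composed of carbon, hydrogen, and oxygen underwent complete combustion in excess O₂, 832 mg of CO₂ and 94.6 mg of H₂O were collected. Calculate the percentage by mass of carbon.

mol C = 0.832 g CO₂ ÷ 44.009 g/mol = 0.01891 mol
mol H = 2 × 0.0946 g H₂O ÷ 18.015 g/mol = 0.01050 mol
mass O = 0.305 − (0.2271 + 0.01059) = 0.06734 g → mol O = 0.06734 ÷ 15.999 = 0.004209 mol
mass % C = 0.2271 g ÷ 0.305 g × 100%

74.4%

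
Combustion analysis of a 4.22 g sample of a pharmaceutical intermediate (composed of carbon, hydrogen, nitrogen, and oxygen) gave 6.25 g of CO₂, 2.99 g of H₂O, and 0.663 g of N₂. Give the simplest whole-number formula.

C3H7NO2

mol C = 6.25 g CO₂ ÷ 44.009 g/mol = 0.1420 mol
mol H = 2 × 2.99 g H₂O ÷ 18.015 g/mol = 0.3319 mol
mol N = 2 × 0.663 g N₂ ÷ 28.014 g/mol = 0.04733 mol
mass O = 4.22 − (1.706 + 0.3346 + 0.6630) = 1.517 g → mol O = 1.517 ÷ 15.999 = 0.09480 mol
Divide by the smallest (0.04733 mol): C 3.000, H 7.013, N 1.000, O 2.003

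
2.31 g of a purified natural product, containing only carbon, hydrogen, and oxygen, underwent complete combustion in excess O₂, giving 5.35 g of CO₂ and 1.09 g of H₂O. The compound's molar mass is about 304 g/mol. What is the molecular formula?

C16H16O6

mol C = 5.35 g CO₂ ÷ 44.009 g/mol = 0.1216 mol
mol H = 2 × 1.09 g H₂O ÷ 18.015 g/mol = 0.1210 mol
mass O = 2.31 − (1.460 + 0.1220) = 0.7279 g → mol O = 0.7279 ÷ 15.999 = 0.04550 mol
Divide by the smallest (0.04550 mol): C 2.672, H 2.660, O 1.000
Multiplying each by 3 gives whole numbers: C 8.02, H 7.98, O 3.00
Empirical formula: C8H8O3
Empirical-formula mass = 152.15 g/mol; 304 ÷ 152.15 ≈ 2, so the molecular formula is C16H16O6.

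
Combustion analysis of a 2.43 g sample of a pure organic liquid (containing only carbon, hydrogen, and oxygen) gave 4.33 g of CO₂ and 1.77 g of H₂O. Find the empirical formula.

mol C = 4.33 g CO₂ ÷ 44.009 g/mol = 0.09839 mol
mol H = 2 × 1.77 g H₂O ÷ 18.015 g/mol = 0.1965 mol
mass O = 2.43 − (1.182 + 0.1981) = 1.050 g → mol O = 1.050 ÷ 15.999 = 0.06564 mol
Divide by the smallest (0.06564 mol): C 1.499, H 2.994, O 1.000
Multiplying each by 2 gives whole numbers: C 3.00, H 5.99, O 2.00

C3H6O2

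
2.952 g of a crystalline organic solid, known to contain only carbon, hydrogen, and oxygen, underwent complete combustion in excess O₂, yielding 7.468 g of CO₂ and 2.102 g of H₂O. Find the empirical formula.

C8H11O2

mol C = 7.468 g CO₂ ÷ 44.009 g/mol = 0.16969 mol
mol H = 2 × 2.102 g H₂O ÷ 18.015 g/mol = 0.23336 mol
mass O = 2.952 − (2.0382 + 0.23523) = 0.67859 g → mol O = 0.67859 ÷ 15.999 = 0.042415 mol
Divide by the smallest (0.042415 mol): C 4.001, H 5.502, O 1.000
Multiplying each by 2 gives whole numbers: C 8.00, H 11.00, O 2.00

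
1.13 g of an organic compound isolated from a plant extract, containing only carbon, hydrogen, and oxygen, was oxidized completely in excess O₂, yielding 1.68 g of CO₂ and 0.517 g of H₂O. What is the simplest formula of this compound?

C2H3O2

mol C = 1.68 g CO₂ ÷ 44.009 g/mol = 0.03817 mol
mol H = 2 × 0.517 g H₂O ÷ 18.015 g/mol = 0.05740 mol
mass O = 1.13 − (0.4585 + 0.05786) = 0.6136 g → mol O = 0.6136 ÷ 15.999 = 0.03835 mol
Divide by the smallest (0.03817 mol): C 1.000, H 1.504, O 1.005
Multiplying each by 2 gives whole numbers: C 2.00, H 3.01, O 2.01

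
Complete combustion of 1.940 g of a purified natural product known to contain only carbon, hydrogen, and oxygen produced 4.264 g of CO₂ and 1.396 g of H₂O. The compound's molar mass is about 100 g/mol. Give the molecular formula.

mol C = 4.264 g CO₂ ÷ 44.009 g/mol = 0.096889 mol
mol H = 2 × 1.396 g H₂O ÷ 18.015 g/mol = 0.15498 mol
mass O = 1.940 − (1.1637 + 0.15622) = 0.62004 g → mol O = 0.62004 ÷ 15.999 = 0.038755 mol
Divide by the smallest (0.038755 mol): C 2.500, H 3.999, O 1.000
Multiplying each by 2 gives whole numbers: C 5.00, H 8.00, O 2.00
Empirical formula: C5H8O2
Empirical-formula mass = 100.12 g/mol; 100 ÷ 100.12 ≈ 1, so the molecular formula is C5H8O2.

C5H8O2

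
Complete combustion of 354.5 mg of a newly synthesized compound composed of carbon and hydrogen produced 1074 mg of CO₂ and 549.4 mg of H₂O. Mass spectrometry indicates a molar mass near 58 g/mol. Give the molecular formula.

mol C = 1.074 g CO₂ ÷ 44.009 g/mol = 0.024404 mol
mol H = 2 × 0.5494 g H₂O ÷ 18.015 g/mol = 0.060994 mol
Divide by the smallest (0.024404 mol): C 1.000, H 2.499
Multiplying each by 2 gives whole numbers: C 2.00, H 5.00
Empirical formula: C2H5
Empirical-formula mass = 29.06 g/mol; 58 ÷ 29.06 ≈ 2, so the molecular formula is C4H10.

C4H10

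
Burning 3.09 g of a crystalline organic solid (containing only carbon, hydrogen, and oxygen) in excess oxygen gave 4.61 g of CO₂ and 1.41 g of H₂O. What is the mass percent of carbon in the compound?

mol C = 4.61 g CO₂ ÷ 44.009 g/mol = 0.1048 mol
mol H = 2 × 1.41 g H₂O ÷ 18.015 g/mol = 0.1565 mol
mass O = 3.09 − (1.258 + 0.1578) = 1.674 g → mol O = 1.674 ÷ 15.999 = 0.1046 mol
mass % C = 1.258 g ÷ 3.09 g × 100%

40.7%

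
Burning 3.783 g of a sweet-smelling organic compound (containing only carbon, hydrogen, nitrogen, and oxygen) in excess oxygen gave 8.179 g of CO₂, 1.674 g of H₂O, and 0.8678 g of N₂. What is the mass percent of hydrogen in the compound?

4.95%

mol C = 8.179 g CO₂ ÷ 44.009 g/mol = 0.18585 mol
mol H = 2 × 1.674 g H₂O ÷ 18.015 g/mol = 0.18585 mol
mol N = 2 × 0.8678 g N₂ ÷ 28.014 g/mol = 0.061955 mol
mass O = 3.783 − (2.2322 + 0.18733 + 0.86780) = 0.49564 g → mol O = 0.49564 ÷ 15.999 = 0.030980 mol
mass % H = 0.18733 g ÷ 3.783 g × 100%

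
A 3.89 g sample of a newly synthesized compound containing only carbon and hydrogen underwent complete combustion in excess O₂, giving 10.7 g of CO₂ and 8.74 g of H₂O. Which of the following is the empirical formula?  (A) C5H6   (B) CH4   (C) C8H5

mol C = 10.7 g CO₂ ÷ 44.009 g/mol = 0.2431 mol
mol H = 2 × 8.74 g H₂O ÷ 18.015 g/mol = 0.9703 mol
Divide by the smallest (0.2431 mol): C 1.000, H 3.991

(B) CH4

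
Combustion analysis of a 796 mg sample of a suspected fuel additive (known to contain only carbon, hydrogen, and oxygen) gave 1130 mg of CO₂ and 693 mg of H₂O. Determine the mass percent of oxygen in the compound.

mol C = 1.13 g CO₂ ÷ 44.009 g/mol = 0.02568 mol
mol H = 2 × 0.693 g H₂O ÷ 18.015 g/mol = 0.07694 mol
mass O = 0.796 − (0.3084 + 0.07755) = 0.4100 g → mol O = 0.4100 ÷ 15.999 = 0.02563 mol
mass % O = 0.4100 g ÷ 0.796 g × 100%

51.5%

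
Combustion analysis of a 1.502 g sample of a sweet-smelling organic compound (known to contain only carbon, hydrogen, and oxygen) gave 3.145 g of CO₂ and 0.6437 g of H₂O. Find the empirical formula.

mol C = 3.145 g CO₂ ÷ 44.009 g/mol = 0.071463 mol
mol H = 2 × 0.6437 g H₂O ÷ 18.015 g/mol = 0.071463 mol
mass O = 1.502 − (0.85834 + 0.072034) = 0.57163 g → mol O = 0.57163 ÷ 15.999 = 0.035729 mol
Divide by the smallest (0.035729 mol): C 2.000, H 2.000, O 1.000

C2H2O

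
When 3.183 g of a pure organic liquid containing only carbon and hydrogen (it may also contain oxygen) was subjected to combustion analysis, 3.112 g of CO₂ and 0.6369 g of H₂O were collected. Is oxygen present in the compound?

mol C = 3.112 g CO₂ ÷ 44.009 g/mol = 0.070713 mol
mol H = 2 × 0.6369 g H₂O ÷ 18.015 g/mol = 0.070708 mol
C and H account for only 0.92060 g of the 3.183 g sample; the remaining 2.2624 g must be oxygen.

yes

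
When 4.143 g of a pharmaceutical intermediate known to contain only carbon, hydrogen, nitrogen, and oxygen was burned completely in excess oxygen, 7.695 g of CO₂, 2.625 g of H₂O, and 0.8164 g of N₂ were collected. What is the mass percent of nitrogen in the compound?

19.71%

mol C = 7.695 g CO₂ ÷ 44.009 g/mol = 0.17485 mol
mol H = 2 × 2.625 g H₂O ÷ 18.015 g/mol = 0.29142 mol
mol N = 2 × 0.8164 g N₂ ÷ 28.014 g/mol = 0.058285 mol
mass O = 4.143 − (2.1001 + 0.29376 + 0.81640) = 0.93271 g → mol O = 0.93271 ÷ 15.999 = 0.058298 mol
mass % N = 0.81640 g ÷ 4.143 g × 100%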